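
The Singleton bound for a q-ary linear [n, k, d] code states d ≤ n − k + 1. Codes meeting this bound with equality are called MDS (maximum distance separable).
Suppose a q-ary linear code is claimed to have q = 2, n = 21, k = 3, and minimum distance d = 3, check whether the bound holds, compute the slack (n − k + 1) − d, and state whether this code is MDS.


Singleton RHS = n − k + 1 = 19, slack = 16, bound satisfied, not MDS.

Singleton bound: d ≤ n − k + 1.
Here n = 21, k = 3, so n − k + 1 = 19.
Given d = 3, check d ≤ 19: YES.
Slack = (n − k + 1) − d = 16.
The code is NOT MDS (slack = 16 > 0).
Description: the claimed parameters are [21, 3, 3]_2; such a code would be non-MDS.


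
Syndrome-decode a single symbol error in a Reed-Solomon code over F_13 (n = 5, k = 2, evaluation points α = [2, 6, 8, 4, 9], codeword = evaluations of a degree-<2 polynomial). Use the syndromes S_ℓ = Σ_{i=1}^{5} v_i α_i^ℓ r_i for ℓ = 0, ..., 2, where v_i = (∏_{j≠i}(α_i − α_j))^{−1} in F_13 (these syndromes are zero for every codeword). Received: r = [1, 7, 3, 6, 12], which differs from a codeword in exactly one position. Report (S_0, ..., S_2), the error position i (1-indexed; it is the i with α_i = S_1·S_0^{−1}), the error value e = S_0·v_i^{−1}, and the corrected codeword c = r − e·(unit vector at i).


S = (1, 6, 10), error at position 2, error magnitude e = 9, c = [1, 11, 3, 6, 12].

Step 1: column multipliers v_i = (∏_{j≠i}(α_i − α_j))^{−1} mod 13.
  i = 1 (α = 2): (2−6)(2−8)(2−4)(2−9) = (−4)·(−6)·(−2)·(−7) = 336 ≡ 11, so v_1 = 11^{−1} = 6 (mod 13).
  i = 2 (α = 6): (6−2)(6−8)(6−4)(6−9) = 4·(−2)·2·(−3) = 48 ≡ 9, so v_2 = 9^{−1} = 3 (mod 13).
  i = 3 (α = 8): (8−2)(8−6)(8−4)(8−9) = 6·2·4·(−1) = −48 ≡ 4, so v_3 = 4^{−1} = 10 (mod 13).
  i = 4 (α = 4): (4−2)(4−6)(4−8)(4−9) = 2·(−2)·(−4)·(−5) = −80 ≡ 11, so v_4 = 11^{−1} = 6 (mod 13).
  i = 5 (α = 9): (9−2)(9−6)(9−8)(9−4) = 7·3·1·5 = 105 ≡ 1, so v_5 = 1^{−1} = 1 (mod 13).
  v = [6, 3, 10, 6, 1].
Step 2: syndromes of r = [1, 7, 3, 6, 12] (all sums mod 13).
  S_0 = Σ v_i r_i = 6·1 + 3·7 + 10·3 + 6·6 + 1·12 = 105 ≡ 1.
  S_1 = Σ v_i α_i r_i = 6·2·1 + 3·6·7 + 10·8·3 + 6·4·6 + 1·9·12 = 630 ≡ 6.
  α_i^2 mod 13 = [4, 10, 12, 3, 3].
  S_2 = Σ v_i α_i^2 r_i = 6·4·1 + 3·10·7 + 10·12·3 + 6·3·6 + 1·3·12 = 738 ≡ 10.
  S = (1, 6, 10) ≠ 0, so r is not a codeword (an error is present).
Step 3: locate the error. For a single error e at position i, S_ℓ = v_i·e·α_i^ℓ, so α_err = S_1/S_0.
  S_0^{−1} = 1^{−1} = 1 (mod 13), so α_err = 6·1 = 6 ≡ 6 = α_2. Error position i = 2.
  Consistency check: S_2/S_1 = 10·11 = 110 ≡ 6 = α_err ✓ (single-error assumption holds).
Step 4: error magnitude e = S_0/v_2 = S_0·∏_{j≠2}(α_2 − α_j) = 1·9 = 9 ≡ 9 (mod 13).
Step 5: correct position 2: c_2 = r_2 − e = 7 − 9 ≡ 11 (mod 13). Hence c = [1, 11, 3, 6, 12].
  Check: interpolating c through the α_i gives m(x) = 9 + 9·x (degree < 2) with m(α_i) = c_i for every i, so c is indeed a codeword.


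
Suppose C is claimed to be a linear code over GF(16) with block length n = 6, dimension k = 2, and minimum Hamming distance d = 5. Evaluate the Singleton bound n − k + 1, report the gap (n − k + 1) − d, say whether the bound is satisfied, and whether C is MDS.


Singleton RHS = n − k + 1 = 5, slack = 0, bound satisfied, MDS.

Singleton bound: d ≤ n − k + 1.
Here n = 6, k = 2, so n − k + 1 = 5.
Given d = 5, check d ≤ 5: YES.
Slack = (n − k + 1) − d = 0.
The code is MDS (slack = 0).
Description: the claimed parameters are [6, 2, 5]_16; such a code would be MDS (meets Singleton bound).


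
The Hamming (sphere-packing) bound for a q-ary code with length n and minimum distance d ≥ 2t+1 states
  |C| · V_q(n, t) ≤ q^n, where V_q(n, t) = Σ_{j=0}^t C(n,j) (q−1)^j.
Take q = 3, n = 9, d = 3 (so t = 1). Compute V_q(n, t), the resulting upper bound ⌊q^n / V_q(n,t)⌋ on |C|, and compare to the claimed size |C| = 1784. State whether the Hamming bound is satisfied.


V_q(n, t) = 19, q^n = 19683, Hamming bound = 1035, |C| = 1784 > bound (violated).

Step 1: Compute V_q(n, t) = Σ_{j=0}^1 C(n, j) (q−1)^j.
  j = 0: C(9,0)·(2)^0 = 1·1 = 1.
  j = 1: C(9,1)·(2)^1 = 9·2 = 18.
  V_q(n, t) = 1 + 18 = 19.
Step 2: q^n = 3^9 = 19683.
Step 3: Hamming bound ⌊q^n / V_q(n,t)⌋ = ⌊19683/19⌋ = 1035.
Step 4: Compare |C| = 1784 to 1035: violated.
The claimed |C| lies above the Hamming bound, so no 3-ary code of length 9 with d ≥ 3 can have 1784 codewords.


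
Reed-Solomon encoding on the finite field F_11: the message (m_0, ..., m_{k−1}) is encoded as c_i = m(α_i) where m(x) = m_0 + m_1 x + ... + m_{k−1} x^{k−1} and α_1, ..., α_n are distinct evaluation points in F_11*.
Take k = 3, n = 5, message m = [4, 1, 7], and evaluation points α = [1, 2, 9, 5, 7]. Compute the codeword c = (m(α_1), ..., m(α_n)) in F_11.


c = [1, 1, 8, 8, 2]

Message polynomial: m(x) = 4 + 1·x + 7·x^2 (mod 11).
For each evaluation point α_i, compute m(α_i) mod 11:
  α_1 = 1: Horner steps 7 → 8 → 1, so m(1) = 1.
  α_2 = 2: Horner steps 7 → 4 → 1, so m(2) = 1.
  α_3 = 9: Horner steps 7 → 9 → 8, so m(9) = 8.
  α_4 = 5: Horner steps 7 → 3 → 8, so m(5) = 8.
  α_5 = 7: Horner steps 7 → 6 → 2, so m(7) = 2.
Codeword c = [1, 1, 8, 8, 2] ∈ F_11^5.


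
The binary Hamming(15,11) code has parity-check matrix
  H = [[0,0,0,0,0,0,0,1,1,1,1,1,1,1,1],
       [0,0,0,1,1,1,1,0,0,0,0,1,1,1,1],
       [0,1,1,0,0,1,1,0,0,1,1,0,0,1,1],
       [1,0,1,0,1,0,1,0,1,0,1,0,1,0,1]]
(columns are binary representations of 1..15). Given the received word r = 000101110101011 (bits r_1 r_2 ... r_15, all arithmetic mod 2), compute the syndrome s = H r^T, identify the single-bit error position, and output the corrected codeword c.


s = (1, 0, 1, 0)^T, error position = 10, corrected codeword c = 000101110001011

Compute s = H r^T mod 2 one row at a time:
  s_1 = 1 + 0 + 1 + 0 + 1 + 0 + 1 + 1 = 5 ≡ 1 (mod 2).
  s_2 = 1 + 0 + 1 + 1 + 1 + 0 + 1 + 1 = 6 ≡ 0 (mod 2).
  s_3 = 0 + 0 + 1 + 1 + 1 + 0 + 1 + 1 = 5 ≡ 1 (mod 2).
  s_4 = 0 + 0 + 0 + 1 + 0 + 0 + 0 + 1 = 2 ≡ 0 (mod 2).
s = (1, 0, 1, 0)^T — this equals column 10 of H (binary 1010), so error is at position 10.
Correct: flip bit 10 of r = 000101110101011 to get c = 000101110001011.


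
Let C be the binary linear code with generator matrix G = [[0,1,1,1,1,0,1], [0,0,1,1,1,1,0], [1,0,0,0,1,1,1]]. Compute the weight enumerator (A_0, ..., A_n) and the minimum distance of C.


Weight distribution: A_0 = 1, A_3 = 2, A_4 = 3, A_5 = 2. Minimum distance d = 3.

Enumerate all 2^3 = 8 messages m ∈ F_2^3.
For each, compute codeword c = mG in F_2^7, then tally its weight.
  m = 000 → c = 0000000, weight = 0.
  m = 100 → c = 0111101, weight = 5.
  m = 010 → c = 0011110, weight = 4.
  m = 110 → c = 0100011, weight = 3.
  m = 001 → c = 1000111, weight = 4.
  m = 101 → c = 1111010, weight = 5.
  m = 011 → c = 1011001, weight = 4.
  m = 111 → c = 1100100, weight = 3.
Tally weights:
  weight 0: 1 codewords.
  weight 3: 2 codewords.
  weight 4: 3 codewords.
  weight 5: 2 codewords.
Minimum distance d = smallest w > 0 with A_w > 0 = 3.
Sanity: Σ A_w = 8 = 2^3 = 8 ✓.


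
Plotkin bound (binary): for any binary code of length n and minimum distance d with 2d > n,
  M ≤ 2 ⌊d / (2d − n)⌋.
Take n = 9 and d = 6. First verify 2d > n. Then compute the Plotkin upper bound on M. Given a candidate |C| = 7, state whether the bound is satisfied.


Plotkin bound M ≤ 4; given |C| = 7 > bound (violated).

Check applicability: 2d = 12, n = 9.
2d − n = 3 > 0, so Plotkin applies.
Compute d/(2d−n) = 6/3 ≈ 2.0000.
⌊d/(2d−n)⌋ = 2.
Plotkin bound: M ≤ 2·2 = 4.
Given |C| = 7, check: VIOLATED.
This |C| is above the Plotkin bound, so no binary code with n = 9, d = 6 and 7 codewords exists.


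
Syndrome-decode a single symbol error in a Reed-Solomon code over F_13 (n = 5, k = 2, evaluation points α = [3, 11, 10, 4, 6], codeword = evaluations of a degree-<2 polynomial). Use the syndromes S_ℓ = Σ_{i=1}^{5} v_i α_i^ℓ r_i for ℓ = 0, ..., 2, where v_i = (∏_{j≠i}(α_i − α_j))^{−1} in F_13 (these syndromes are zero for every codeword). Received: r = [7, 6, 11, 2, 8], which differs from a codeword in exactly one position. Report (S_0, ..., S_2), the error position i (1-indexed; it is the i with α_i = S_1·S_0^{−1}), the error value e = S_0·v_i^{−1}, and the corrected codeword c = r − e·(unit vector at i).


S = (1, 6, 10), error at position 5, error magnitude e = 3, c = [7, 6, 11, 2, 5].

Step 1: column multipliers v_i = (∏_{j≠i}(α_i − α_j))^{−1} mod 13.
  i = 1 (α = 3): (3−11)(3−10)(3−4)(3−6) = (−8)·(−7)·(−1)·(−3) = 168 ≡ 12, so v_1 = 12^{−1} = 12 (mod 13).
  i = 2 (α = 11): (11−3)(11−10)(11−4)(11−6) = 8·1·7·5 = 280 ≡ 7, so v_2 = 7^{−1} = 2 (mod 13).
  i = 3 (α = 10): (10−3)(10−11)(10−4)(10−6) = 7·(−1)·6·4 = −168 ≡ 1, so v_3 = 1^{−1} = 1 (mod 13).
  i = 4 (α = 4): (4−3)(4−11)(4−10)(4−6) = 1·(−7)·(−6)·(−2) = −84 ≡ 7, so v_4 = 7^{−1} = 2 (mod 13).
  i = 5 (α = 6): (6−3)(6−11)(6−10)(6−4) = 3·(−5)·(−4)·2 = 120 ≡ 3, so v_5 = 3^{−1} = 9 (mod 13).
  v = [12, 2, 1, 2, 9].
Step 2: syndromes of r = [7, 6, 11, 2, 8] (all sums mod 13).
  S_0 = Σ v_i r_i = 12·7 + 2·6 + 1·11 + 2·2 + 9·8 = 183 ≡ 1.
  S_1 = Σ v_i α_i r_i = 12·3·7 + 2·11·6 + 1·10·11 + 2·4·2 + 9·6·8 = 942 ≡ 6.
  α_i^2 mod 13 = [9, 4, 9, 3, 10].
  S_2 = Σ v_i α_i^2 r_i = 12·9·7 + 2·4·6 + 1·9·11 + 2·3·2 + 9·10·8 = 1635 ≡ 10.
  S = (1, 6, 10) ≠ 0, so r is not a codeword (an error is present).
Step 3: locate the error. For a single error e at position i, S_ℓ = v_i·e·α_i^ℓ, so α_err = S_1/S_0.
  S_0^{−1} = 1^{−1} = 1 (mod 13), so α_err = 6·1 = 6 ≡ 6 = α_5. Error position i = 5.
  Consistency check: S_2/S_1 = 10·11 = 110 ≡ 6 = α_err ✓ (single-error assumption holds).
Step 4: error magnitude e = S_0/v_5 = S_0·∏_{j≠5}(α_5 − α_j) = 1·3 = 3 ≡ 3 (mod 13).
Step 5: correct position 5: c_5 = r_5 − e = 8 − 3 ≡ 5 (mod 13). Hence c = [7, 6, 11, 2, 5].
  Check: interpolating c through the α_i gives m(x) = 9 + 8·x (degree < 2) with m(α_i) = c_i for every i, so c is indeed a codeword.


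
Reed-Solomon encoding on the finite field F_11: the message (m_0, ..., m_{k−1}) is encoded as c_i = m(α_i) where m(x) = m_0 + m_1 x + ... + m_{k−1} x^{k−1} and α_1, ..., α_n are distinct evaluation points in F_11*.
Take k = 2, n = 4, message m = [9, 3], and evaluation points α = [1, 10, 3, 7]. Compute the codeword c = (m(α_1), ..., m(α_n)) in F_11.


c = [1, 6, 7, 8]

Message polynomial: m(x) = 9 + 3·x (mod 11).
For each evaluation point α_i, compute m(α_i) mod 11:
  α_1 = 1: Horner steps 3 → 1, so m(1) = 1.
  α_2 = 10: Horner steps 3 → 6, so m(10) = 6.
  α_3 = 3: Horner steps 3 → 7, so m(3) = 7.
  α_4 = 7: Horner steps 3 → 8, so m(7) = 8.
Codeword c = [1, 6, 7, 8] ∈ F_11^4.


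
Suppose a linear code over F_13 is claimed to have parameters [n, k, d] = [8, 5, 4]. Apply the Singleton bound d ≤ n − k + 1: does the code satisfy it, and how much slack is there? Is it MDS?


Singleton RHS = n − k + 1 = 4, slack = 0, bound satisfied, MDS.

Singleton bound: d ≤ n − k + 1.
Here n = 8, k = 5, so n − k + 1 = 4.
Given d = 4, check d ≤ 4: YES.
Slack = (n − k + 1) − d = 0.
The code is MDS (slack = 0).
Description: the claimed parameters are [8, 5, 4]_13; such a code would be MDS (meets Singleton bound).


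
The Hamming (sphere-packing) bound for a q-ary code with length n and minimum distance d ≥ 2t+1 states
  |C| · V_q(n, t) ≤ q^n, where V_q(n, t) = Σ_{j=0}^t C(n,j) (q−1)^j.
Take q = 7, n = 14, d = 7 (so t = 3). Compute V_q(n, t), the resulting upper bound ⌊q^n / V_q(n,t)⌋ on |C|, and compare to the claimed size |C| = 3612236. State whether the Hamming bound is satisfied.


V_q(n, t) = 81985, q^n = 678223072849, Hamming bound = 8272526, |C| = 3612236 ≤ bound (satisfied).

Step 1: Compute V_q(n, t) = Σ_{j=0}^3 C(n, j) (q−1)^j.
  j = 0: C(14,0)·(6)^0 = 1·1 = 1.
  j = 1: C(14,1)·(6)^1 = 14·6 = 84.
  j = 2: C(14,2)·(6)^2 = 91·36 = 3276.
  j = 3: C(14,3)·(6)^3 = 364·216 = 78624.
  V_q(n, t) = 1 + 84 + 3276 + 78624 = 81985.
Step 2: q^n = 7^14 = 678223072849.
Step 3: Hamming bound ⌊q^n / V_q(n,t)⌋ = ⌊678223072849/81985⌋ = 8272526.
Step 4: Compare |C| = 3612236 to 8272526: satisfied.
The claimed |C| lies below the Hamming bound.


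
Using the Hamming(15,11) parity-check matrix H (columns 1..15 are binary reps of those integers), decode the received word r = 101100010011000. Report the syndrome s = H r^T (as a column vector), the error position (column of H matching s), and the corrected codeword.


s = (1, 0, 0, 1)^T, error position = 9, corrected codeword c = 101100011011000

Compute s = H r^T mod 2 one row at a time:
  s_1 = 1 + 0 + 0 + 1 + 1 + 0 + 0 + 0 = 3 ≡ 1 (mod 2).
  s_2 = 1 + 0 + 0 + 0 + 1 + 0 + 0 + 0 = 2 ≡ 0 (mod 2).
  s_3 = 0 + 1 + 0 + 0 + 0 + 1 + 0 + 0 = 2 ≡ 0 (mod 2).
  s_4 = 1 + 1 + 0 + 0 + 0 + 1 + 0 + 0 = 3 ≡ 1 (mod 2).
s = (1, 0, 0, 1)^T — this equals column 9 of H (binary 1001), so error is at position 9.
Correct: flip bit 9 of r = 101100010011000 to get c = 101100011011000.


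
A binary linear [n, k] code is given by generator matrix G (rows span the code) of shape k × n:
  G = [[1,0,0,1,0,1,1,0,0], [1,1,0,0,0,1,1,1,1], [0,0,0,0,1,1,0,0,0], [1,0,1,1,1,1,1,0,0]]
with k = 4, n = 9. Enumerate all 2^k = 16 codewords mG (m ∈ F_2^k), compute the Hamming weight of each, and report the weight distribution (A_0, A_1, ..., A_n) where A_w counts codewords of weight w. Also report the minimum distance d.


Weight distribution: A_0 = 1, A_2 = 3, A_4 = 4, A_6 = 7, A_8 = 1. Minimum distance d = 2.

Enumerate all 2^4 = 16 messages m ∈ F_2^4.
For each, compute codeword c = mG in F_2^9, then tally its weight.
  m = 0000 → c = 000000000, weight = 0.
  m = 1000 → c = 100101100, weight = 4.
  m = 0100 → c = 110001111, weight = 6.
  m = 1100 → c = 010100011, weight = 4.
  m = 0010 → c = 000011000, weight = 2.
  m = 1010 → c = 100110100, weight = 4.
  m = 0110 → c = 110010111, weight = 6.
  m = 1110 → c = 010111011, weight = 6.
  m = 0001 → c = 101111100, weight = 6.
  m = 1001 → c = 001010000, weight = 2.
  m = 0101 → c = 011110011, weight = 6.
  m = 1101 → c = 111011111, weight = 8.
  m = 0011 → c = 101100100, weight = 4.
  m = 1011 → c = 001001000, weight = 2.
  m = 0111 → c = 011101011, weight = 6.
  m = 1111 → c = 111000111, weight = 6.
Tally weights:
  weight 0: 1 codewords.
  weight 2: 3 codewords.
  weight 4: 4 codewords.
  weight 6: 7 codewords.
  weight 8: 1 codewords.
Minimum distance d = smallest w > 0 with A_w > 0 = 2.
Sanity: Σ A_w = 16 = 2^4 = 16 ✓.


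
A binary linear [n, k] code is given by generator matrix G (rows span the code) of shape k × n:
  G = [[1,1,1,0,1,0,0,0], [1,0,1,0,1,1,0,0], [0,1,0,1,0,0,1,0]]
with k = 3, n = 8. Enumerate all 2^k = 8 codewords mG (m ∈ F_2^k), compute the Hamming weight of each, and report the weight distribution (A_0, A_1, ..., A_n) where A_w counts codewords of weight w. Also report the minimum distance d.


Weight distribution: A_0 = 1, A_2 = 1, A_3 = 2, A_4 = 2, A_5 = 1, A_7 = 1. Minimum distance d = 2.

Enumerate all 2^3 = 8 messages m ∈ F_2^3.
For each, compute codeword c = mG in F_2^8, then tally its weight.
  m = 000 → c = 00000000, weight = 0.
  m = 100 → c = 11101000, weight = 4.
  m = 010 → c = 10101100, weight = 4.
  m = 110 → c = 01000100, weight = 2.
  m = 001 → c = 01010010, weight = 3.
  m = 101 → c = 10111010, weight = 5.
  m = 011 → c = 11111110, weight = 7.
  m = 111 → c = 00010110, weight = 3.
Tally weights:
  weight 0: 1 codewords.
  weight 2: 1 codewords.
  weight 3: 2 codewords.
  weight 4: 2 codewords.
  weight 5: 1 codewords.
  weight 7: 1 codewords.
Minimum distance d = smallest w > 0 with A_w > 0 = 2.
Sanity: Σ A_w = 8 = 2^3 = 8 ✓.


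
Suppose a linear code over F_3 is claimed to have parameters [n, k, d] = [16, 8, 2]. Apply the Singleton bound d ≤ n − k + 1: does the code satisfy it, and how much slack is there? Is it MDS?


Singleton RHS = n − k + 1 = 9, slack = 7, bound satisfied, not MDS.

Singleton bound: d ≤ n − k + 1.
Here n = 16, k = 8, so n − k + 1 = 9.
Given d = 2, check d ≤ 9: YES.
Slack = (n − k + 1) − d = 7.
The code is NOT MDS (slack = 7 > 0).
Description: the claimed parameters are [16, 8, 2]_3; such a code would be non-MDS.


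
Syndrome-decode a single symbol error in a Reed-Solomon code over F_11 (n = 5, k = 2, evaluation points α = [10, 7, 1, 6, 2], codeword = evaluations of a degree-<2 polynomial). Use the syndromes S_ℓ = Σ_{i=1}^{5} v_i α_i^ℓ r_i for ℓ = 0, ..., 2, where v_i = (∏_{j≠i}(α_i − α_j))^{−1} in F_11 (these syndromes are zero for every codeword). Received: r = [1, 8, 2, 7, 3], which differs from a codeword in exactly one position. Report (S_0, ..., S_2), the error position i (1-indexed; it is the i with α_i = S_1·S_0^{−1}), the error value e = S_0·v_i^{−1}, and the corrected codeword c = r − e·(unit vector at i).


S = (2, 9, 2), error at position 1, error magnitude e = 1, c = [0, 8, 2, 7, 3].

Step 1: column multipliers v_i = (∏_{j≠i}(α_i − α_j))^{−1} mod 11.
  i = 1 (α = 10): (10−7)(10−1)(10−6)(10−2) = 3·9·4·8 = 864 ≡ 6, so v_1 = 6^{−1} = 2 (mod 11).
  i = 2 (α = 7): (7−10)(7−1)(7−6)(7−2) = (−3)·6·1·5 = −90 ≡ 9, so v_2 = 9^{−1} = 5 (mod 11).
  i = 3 (α = 1): (1−10)(1−7)(1−6)(1−2) = (−9)·(−6)·(−5)·(−1) = 270 ≡ 6, so v_3 = 6^{−1} = 2 (mod 11).
  i = 4 (α = 6): (6−10)(6−7)(6−1)(6−2) = (−4)·(−1)·5·4 = 80 ≡ 3, so v_4 = 3^{−1} = 4 (mod 11).
  i = 5 (α = 2): (2−10)(2−7)(2−1)(2−6) = (−8)·(−5)·1·(−4) = −160 ≡ 5, so v_5 = 5^{−1} = 9 (mod 11).
  v = [2, 5, 2, 4, 9].
Step 2: syndromes of r = [1, 8, 2, 7, 3] (all sums mod 11).
  S_0 = Σ v_i r_i = 2·1 + 5·8 + 2·2 + 4·7 + 9·3 = 101 ≡ 2.
  S_1 = Σ v_i α_i r_i = 2·10·1 + 5·7·8 + 2·1·2 + 4·6·7 + 9·2·3 = 526 ≡ 9.
  α_i^2 mod 11 = [1, 5, 1, 3, 4].
  S_2 = Σ v_i α_i^2 r_i = 2·1·1 + 5·5·8 + 2·1·2 + 4·3·7 + 9·4·3 = 398 ≡ 2.
  S = (2, 9, 2) ≠ 0, so r is not a codeword (an error is present).
Step 3: locate the error. For a single error e at position i, S_ℓ = v_i·e·α_i^ℓ, so α_err = S_1/S_0.
  S_0^{−1} = 2^{−1} = 6 (mod 11), so α_err = 9·6 = 54 ≡ 10 = α_1. Error position i = 1.
  Consistency check: S_2/S_1 = 2·5 = 10 ≡ 10 = α_err ✓ (single-error assumption holds).
Step 4: error magnitude e = S_0/v_1 = S_0·∏_{j≠1}(α_1 − α_j) = 2·6 = 12 ≡ 1 (mod 11).
Step 5: correct position 1: c_1 = r_1 − e = 1 − 1 ≡ 0 (mod 11). Hence c = [0, 8, 2, 7, 3].
  Check: interpolating c through the α_i gives m(x) = 1 + 1·x (degree < 2) with m(α_i) = c_i for every i, so c is indeed a codeword.


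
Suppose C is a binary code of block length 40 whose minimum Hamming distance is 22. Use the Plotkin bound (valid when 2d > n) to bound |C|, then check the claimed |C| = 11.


Plotkin bound M ≤ 10; given |C| = 11 > bound (violated).

Check applicability: 2d = 44, n = 40.
2d − n = 4 > 0, so Plotkin applies.
Compute d/(2d−n) = 22/4 ≈ 5.5000.
⌊d/(2d−n)⌋ = 5.
Plotkin bound: M ≤ 2·5 = 10.
Given |C| = 11, check: VIOLATED.
This |C| is above the Plotkin bound, so no binary code with n = 40, d = 22 and 11 codewords exists.


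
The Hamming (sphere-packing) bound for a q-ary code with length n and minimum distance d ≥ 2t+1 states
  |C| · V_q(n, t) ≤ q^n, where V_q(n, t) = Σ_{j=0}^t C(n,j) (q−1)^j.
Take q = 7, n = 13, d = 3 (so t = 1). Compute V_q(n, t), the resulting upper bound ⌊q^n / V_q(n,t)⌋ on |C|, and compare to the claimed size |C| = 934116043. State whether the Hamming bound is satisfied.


V_q(n, t) = 79, q^n = 96889010407, Hamming bound = 1226443169, |C| = 934116043 ≤ bound (satisfied).

Step 1: Compute V_q(n, t) = Σ_{j=0}^1 C(n, j) (q−1)^j.
  j = 0: C(13,0)·(6)^0 = 1·1 = 1.
  j = 1: C(13,1)·(6)^1 = 13·6 = 78.
  V_q(n, t) = 1 + 78 = 79.
Step 2: q^n = 7^13 = 96889010407.
Step 3: Hamming bound ⌊q^n / V_q(n,t)⌋ = ⌊96889010407/79⌋ = 1226443169.
Step 4: Compare |C| = 934116043 to 1226443169: satisfied.
The claimed |C| lies below the Hamming bound.


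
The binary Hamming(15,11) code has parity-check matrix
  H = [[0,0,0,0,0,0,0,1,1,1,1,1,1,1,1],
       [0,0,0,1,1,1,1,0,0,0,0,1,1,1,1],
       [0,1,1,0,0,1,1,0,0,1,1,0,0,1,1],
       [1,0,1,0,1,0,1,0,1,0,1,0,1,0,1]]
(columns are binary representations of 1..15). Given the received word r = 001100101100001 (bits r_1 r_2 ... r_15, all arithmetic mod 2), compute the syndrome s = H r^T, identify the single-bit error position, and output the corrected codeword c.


s = (1, 1, 0, 0)^T, error position = 12, corrected codeword c = 001100101101001

Compute s = H r^T mod 2 one row at a time:
  s_1 = 0 + 1 + 1 + 0 + 0 + 0 + 0 + 1 = 3 ≡ 1 (mod 2).
  s_2 = 1 + 0 + 0 + 1 + 0 + 0 + 0 + 1 = 3 ≡ 1 (mod 2).
  s_3 = 0 + 1 + 0 + 1 + 1 + 0 + 0 + 1 = 4 ≡ 0 (mod 2).
  s_4 = 0 + 1 + 0 + 1 + 1 + 0 + 0 + 1 = 4 ≡ 0 (mod 2).
s = (1, 1, 0, 0)^T — this equals column 12 of H (binary 1100), so error is at position 12.
Correct: flip bit 12 of r = 001100101100001 to get c = 001100101101001.


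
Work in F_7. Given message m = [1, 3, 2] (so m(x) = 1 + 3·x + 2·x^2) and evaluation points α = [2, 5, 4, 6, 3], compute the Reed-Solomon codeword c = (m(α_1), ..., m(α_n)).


c = [1, 3, 3, 0, 0]

Message polynomial: m(x) = 1 + 3·x + 2·x^2 (mod 7).
For each evaluation point α_i, compute m(α_i) mod 7:
  α_1 = 2: Horner steps 2 → 0 → 1, so m(2) = 1.
  α_2 = 5: Horner steps 2 → 6 → 3, so m(5) = 3.
  α_3 = 4: Horner steps 2 → 4 → 3, so m(4) = 3.
  α_4 = 6: Horner steps 2 → 1 → 0, so m(6) = 0.
  α_5 = 3: Horner steps 2 → 2 → 0, so m(3) = 0.
Codeword c = [1, 3, 3, 0, 0] ∈ F_7^5.


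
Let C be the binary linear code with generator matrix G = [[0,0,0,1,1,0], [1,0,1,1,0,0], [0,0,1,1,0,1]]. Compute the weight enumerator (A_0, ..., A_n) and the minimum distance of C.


Weight distribution: A_0 = 1, A_2 = 2, A_3 = 4, A_4 = 1. Minimum distance d = 2.

Enumerate all 2^3 = 8 messages m ∈ F_2^3.
For each, compute codeword c = mG in F_2^6, then tally its weight.
  m = 000 → c = 000000, weight = 0.
  m = 100 → c = 000110, weight = 2.
  m = 010 → c = 101100, weight = 3.
  m = 110 → c = 101010, weight = 3.
  m = 001 → c = 001101, weight = 3.
  m = 101 → c = 001011, weight = 3.
  m = 011 → c = 100001, weight = 2.
  m = 111 → c = 100111, weight = 4.
Tally weights:
  weight 0: 1 codewords.
  weight 2: 2 codewords.
  weight 3: 4 codewords.
  weight 4: 1 codewords.
Minimum distance d = smallest w > 0 with A_w > 0 = 2.
Sanity: Σ A_w = 8 = 2^3 = 8 ✓.


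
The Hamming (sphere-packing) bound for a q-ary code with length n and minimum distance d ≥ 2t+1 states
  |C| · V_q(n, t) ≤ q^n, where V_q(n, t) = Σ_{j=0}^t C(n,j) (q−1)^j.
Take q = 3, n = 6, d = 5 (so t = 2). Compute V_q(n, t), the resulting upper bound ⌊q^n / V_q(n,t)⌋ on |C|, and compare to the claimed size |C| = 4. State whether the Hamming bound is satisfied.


V_q(n, t) = 73, q^n = 729, Hamming bound = 9, |C| = 4 ≤ bound (satisfied).

Step 1: Compute V_q(n, t) = Σ_{j=0}^2 C(n, j) (q−1)^j.
  j = 0: C(6,0)·(2)^0 = 1·1 = 1.
  j = 1: C(6,1)·(2)^1 = 6·2 = 12.
  j = 2: C(6,2)·(2)^2 = 15·4 = 60.
  V_q(n, t) = 1 + 12 + 60 = 73.
Step 2: q^n = 3^6 = 729.
Step 3: Hamming bound ⌊q^n / V_q(n,t)⌋ = ⌊729/73⌋ = 9.
Step 4: Compare |C| = 4 to 9: satisfied.
The claimed |C| lies below the Hamming bound.


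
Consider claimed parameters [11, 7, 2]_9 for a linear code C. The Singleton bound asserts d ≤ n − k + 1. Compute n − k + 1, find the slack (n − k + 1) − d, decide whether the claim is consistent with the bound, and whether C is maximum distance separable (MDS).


Singleton RHS = n − k + 1 = 5, slack = 3, bound satisfied, not MDS.

Singleton bound: d ≤ n − k + 1.
Here n = 11, k = 7, so n − k + 1 = 5.
Given d = 2, check d ≤ 5: YES.
Slack = (n − k + 1) − d = 3.
The code is NOT MDS (slack = 3 > 0).
Description: the claimed parameters are [11, 7, 2]_9; such a code would be non-MDS.


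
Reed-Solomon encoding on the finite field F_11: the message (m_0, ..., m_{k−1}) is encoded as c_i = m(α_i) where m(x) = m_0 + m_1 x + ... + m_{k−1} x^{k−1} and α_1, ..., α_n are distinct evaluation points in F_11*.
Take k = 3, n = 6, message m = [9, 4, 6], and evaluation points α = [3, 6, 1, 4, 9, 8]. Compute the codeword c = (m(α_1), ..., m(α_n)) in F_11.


c = [9, 7, 8, 0, 3, 7]

Message polynomial: m(x) = 9 + 4·x + 6·x^2 (mod 11).
For each evaluation point α_i, compute m(α_i) mod 11:
  α_1 = 3: Horner steps 6 → 0 → 9, so m(3) = 9.
  α_2 = 6: Horner steps 6 → 7 → 7, so m(6) = 7.
  α_3 = 1: Horner steps 6 → 10 → 8, so m(1) = 8.
  α_4 = 4: Horner steps 6 → 6 → 0, so m(4) = 0.
  α_5 = 9: Horner steps 6 → 3 → 3, so m(9) = 3.
  α_6 = 8: Horner steps 6 → 8 → 7, so m(8) = 7.
Codeword c = [9, 7, 8, 0, 3, 7] ∈ F_11^6.


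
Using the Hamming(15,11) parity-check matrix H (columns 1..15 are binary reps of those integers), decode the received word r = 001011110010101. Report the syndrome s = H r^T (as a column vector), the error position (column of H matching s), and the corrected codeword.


s = (0, 1, 1, 0)^T, error position = 6, corrected codeword c = 001010110010101

Compute s = H r^T mod 2 one row at a time:
  s_1 = 1 + 0 + 0 + 1 + 0 + 1 + 0 + 1 = 4 ≡ 0 (mod 2).
  s_2 = 0 + 1 + 1 + 1 + 0 + 1 + 0 + 1 = 5 ≡ 1 (mod 2).
  s_3 = 0 + 1 + 1 + 1 + 0 + 1 + 0 + 1 = 5 ≡ 1 (mod 2).
  s_4 = 0 + 1 + 1 + 1 + 0 + 1 + 1 + 1 = 6 ≡ 0 (mod 2).
s = (0, 1, 1, 0)^T — this equals column 6 of H (binary 0110), so error is at position 6.
Correct: flip bit 6 of r = 001011110010101 to get c = 001010110010101.


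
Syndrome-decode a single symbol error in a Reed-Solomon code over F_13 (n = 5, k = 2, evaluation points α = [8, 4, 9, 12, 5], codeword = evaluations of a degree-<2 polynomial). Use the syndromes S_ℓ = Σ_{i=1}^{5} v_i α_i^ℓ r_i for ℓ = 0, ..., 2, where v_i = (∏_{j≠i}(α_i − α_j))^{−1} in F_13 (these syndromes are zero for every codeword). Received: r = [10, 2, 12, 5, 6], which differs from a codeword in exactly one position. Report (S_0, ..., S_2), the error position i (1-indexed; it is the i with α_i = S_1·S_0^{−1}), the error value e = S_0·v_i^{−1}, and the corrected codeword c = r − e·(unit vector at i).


S = (4, 7, 9), error at position 5, error magnitude e = 2, c = [10, 2, 12, 5, 4].

Step 1: column multipliers v_i = (∏_{j≠i}(α_i − α_j))^{−1} mod 13.
  i = 1 (α = 8): (8−4)(8−9)(8−12)(8−5) = 4·(−1)·(−4)·3 = 48 ≡ 9, so v_1 = 9^{−1} = 3 (mod 13).
  i = 2 (α = 4): (4−8)(4−9)(4−12)(4−5) = (−4)·(−5)·(−8)·(−1) = 160 ≡ 4, so v_2 = 4^{−1} = 10 (mod 13).
  i = 3 (α = 9): (9−8)(9−4)(9−12)(9−5) = 1·5·(−3)·4 = −60 ≡ 5, so v_3 = 5^{−1} = 8 (mod 13).
  i = 4 (α = 12): (12−8)(12−4)(12−9)(12−5) = 4·8·3·7 = 672 ≡ 9, so v_4 = 9^{−1} = 3 (mod 13).
  i = 5 (α = 5): (5−8)(5−4)(5−9)(5−12) = (−3)·1·(−4)·(−7) = −84 ≡ 7, so v_5 = 7^{−1} = 2 (mod 13).
  v = [3, 10, 8, 3, 2].
Step 2: syndromes of r = [10, 2, 12, 5, 6] (all sums mod 13).
  S_0 = Σ v_i r_i = 3·10 + 10·2 + 8·12 + 3·5 + 2·6 = 173 ≡ 4.
  S_1 = Σ v_i α_i r_i = 3·8·10 + 10·4·2 + 8·9·12 + 3·12·5 + 2·5·6 = 1424 ≡ 7.
  α_i^2 mod 13 = [12, 3, 3, 1, 12].
  S_2 = Σ v_i α_i^2 r_i = 3·12·10 + 10·3·2 + 8·3·12 + 3·1·5 + 2·12·6 = 867 ≡ 9.
  S = (4, 7, 9) ≠ 0, so r is not a codeword (an error is present).
Step 3: locate the error. For a single error e at position i, S_ℓ = v_i·e·α_i^ℓ, so α_err = S_1/S_0.
  S_0^{−1} = 4^{−1} = 10 (mod 13), so α_err = 7·10 = 70 ≡ 5 = α_5. Error position i = 5.
  Consistency check: S_2/S_1 = 9·2 = 18 ≡ 5 = α_err ✓ (single-error assumption holds).
Step 4: error magnitude e = S_0/v_5 = S_0·∏_{j≠5}(α_5 − α_j) = 4·7 = 28 ≡ 2 (mod 13).
Step 5: correct position 5: c_5 = r_5 − e = 6 − 2 ≡ 4 (mod 13). Hence c = [10, 2, 12, 5, 4].
  Check: interpolating c through the α_i gives m(x) = 7 + 2·x (degree < 2) with m(α_i) = c_i for every i, so c is indeed a codeword.


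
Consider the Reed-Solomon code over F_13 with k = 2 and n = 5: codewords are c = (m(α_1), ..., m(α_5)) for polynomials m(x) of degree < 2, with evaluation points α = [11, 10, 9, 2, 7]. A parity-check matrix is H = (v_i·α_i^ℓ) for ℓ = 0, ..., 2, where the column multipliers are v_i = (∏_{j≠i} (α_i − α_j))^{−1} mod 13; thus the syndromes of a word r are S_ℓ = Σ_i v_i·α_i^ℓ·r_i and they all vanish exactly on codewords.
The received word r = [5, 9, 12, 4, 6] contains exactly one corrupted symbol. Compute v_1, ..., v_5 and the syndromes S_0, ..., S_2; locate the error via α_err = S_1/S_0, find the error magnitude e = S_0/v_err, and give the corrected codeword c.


S = (10, 9, 12), error at position 2, error magnitude e = 7, c = [5, 2, 12, 4, 6].

Step 1: column multipliers v_i = (∏_{j≠i}(α_i − α_j))^{−1} mod 13.
  i = 1 (α = 11): (11−10)(11−9)(11−2)(11−7) = 1·2·9·4 = 72 ≡ 7, so v_1 = 7^{−1} = 2 (mod 13).
  i = 2 (α = 10): (10−11)(10−9)(10−2)(10−7) = (−1)·1·8·3 = −24 ≡ 2, so v_2 = 2^{−1} = 7 (mod 13).
  i = 3 (α = 9): (9−11)(9−10)(9−2)(9−7) = (−2)·(−1)·7·2 = 28 ≡ 2, so v_3 = 2^{−1} = 7 (mod 13).
  i = 4 (α = 2): (2−11)(2−10)(2−9)(2−7) = (−9)·(−8)·(−7)·(−5) = 2520 ≡ 11, so v_4 = 11^{−1} = 6 (mod 13).
  i = 5 (α = 7): (7−11)(7−10)(7−9)(7−2) = (−4)·(−3)·(−2)·5 = −120 ≡ 10, so v_5 = 10^{−1} = 4 (mod 13).
  v = [2, 7, 7, 6, 4].
Step 2: syndromes of r = [5, 9, 12, 4, 6] (all sums mod 13).
  S_0 = Σ v_i r_i = 2·5 + 7·9 + 7·12 + 6·4 + 4·6 = 205 ≡ 10.
  S_1 = Σ v_i α_i r_i = 2·11·5 + 7·10·9 + 7·9·12 + 6·2·4 + 4·7·6 = 1712 ≡ 9.
  α_i^2 mod 13 = [4, 9, 3, 4, 10].
  S_2 = Σ v_i α_i^2 r_i = 2·4·5 + 7·9·9 + 7·3·12 + 6·4·4 + 4·10·6 = 1195 ≡ 12.
  S = (10, 9, 12) ≠ 0, so r is not a codeword (an error is present).
Step 3: locate the error. For a single error e at position i, S_ℓ = v_i·e·α_i^ℓ, so α_err = S_1/S_0.
  S_0^{−1} = 10^{−1} = 4 (mod 13), so α_err = 9·4 = 36 ≡ 10 = α_2. Error position i = 2.
  Consistency check: S_2/S_1 = 12·3 = 36 ≡ 10 = α_err ✓ (single-error assumption holds).
Step 4: error magnitude e = S_0/v_2 = S_0·∏_{j≠2}(α_2 − α_j) = 10·2 = 20 ≡ 7 (mod 13).
Step 5: correct position 2: c_2 = r_2 − e = 9 − 7 ≡ 2 (mod 13). Hence c = [5, 2, 12, 4, 6].
  Check: interpolating c through the α_i gives m(x) = 11 + 3·x (degree < 2) with m(α_i) = c_i for every i, so c is indeed a codeword.


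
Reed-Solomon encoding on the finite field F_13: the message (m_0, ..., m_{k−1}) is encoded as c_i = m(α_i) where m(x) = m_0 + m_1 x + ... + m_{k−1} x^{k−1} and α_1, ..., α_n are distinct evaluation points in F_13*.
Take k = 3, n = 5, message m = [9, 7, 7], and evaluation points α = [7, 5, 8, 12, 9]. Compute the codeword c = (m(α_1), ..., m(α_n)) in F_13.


c = [11, 11, 6, 9, 2]

Message polynomial: m(x) = 9 + 7·x + 7·x^2 (mod 13).
For each evaluation point α_i, compute m(α_i) mod 13:
  α_1 = 7: Horner steps 7 → 4 → 11, so m(7) = 11.
  α_2 = 5: Horner steps 7 → 3 → 11, so m(5) = 11.
  α_3 = 8: Horner steps 7 → 11 → 6, so m(8) = 6.
  α_4 = 12: Horner steps 7 → 0 → 9, so m(12) = 9.
  α_5 = 9: Horner steps 7 → 5 → 2, so m(9) = 2.
Codeword c = [11, 11, 6, 9, 2] ∈ F_13^5.


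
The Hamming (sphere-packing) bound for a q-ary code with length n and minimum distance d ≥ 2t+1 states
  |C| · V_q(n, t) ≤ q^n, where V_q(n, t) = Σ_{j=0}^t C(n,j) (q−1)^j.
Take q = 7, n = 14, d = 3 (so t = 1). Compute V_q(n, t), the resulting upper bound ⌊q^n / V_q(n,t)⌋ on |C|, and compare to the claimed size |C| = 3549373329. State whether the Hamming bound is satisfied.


V_q(n, t) = 85, q^n = 678223072849, Hamming bound = 7979094974, |C| = 3549373329 ≤ bound (satisfied).

Step 1: Compute V_q(n, t) = Σ_{j=0}^1 C(n, j) (q−1)^j.
  j = 0: C(14,0)·(6)^0 = 1·1 = 1.
  j = 1: C(14,1)·(6)^1 = 14·6 = 84.
  V_q(n, t) = 1 + 84 = 85.
Step 2: q^n = 7^14 = 678223072849.
Step 3: Hamming bound ⌊q^n / V_q(n,t)⌋ = ⌊678223072849/85⌋ = 7979094974.
Step 4: Compare |C| = 3549373329 to 7979094974: satisfied.
The claimed |C| lies below the Hamming bound.


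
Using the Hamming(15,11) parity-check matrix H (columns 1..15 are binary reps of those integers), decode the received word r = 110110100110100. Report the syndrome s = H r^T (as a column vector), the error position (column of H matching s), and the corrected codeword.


s = (1, 0, 0, 1)^T, error position = 9, corrected codeword c = 110110101110100

Compute s = H r^T mod 2 one row at a time:
  s_1 = 0 + 0 + 1 + 1 + 0 + 1 + 0 + 0 = 3 ≡ 1 (mod 2).
  s_2 = 1 + 1 + 0 + 1 + 0 + 1 + 0 + 0 = 4 ≡ 0 (mod 2).
  s_3 = 1 + 0 + 0 + 1 + 1 + 1 + 0 + 0 = 4 ≡ 0 (mod 2).
  s_4 = 1 + 0 + 1 + 1 + 0 + 1 + 1 + 0 = 5 ≡ 1 (mod 2).
s = (1, 0, 0, 1)^T — this equals column 9 of H (binary 1001), so error is at position 9.
Correct: flip bit 9 of r = 110110100110100 to get c = 110110101110100.


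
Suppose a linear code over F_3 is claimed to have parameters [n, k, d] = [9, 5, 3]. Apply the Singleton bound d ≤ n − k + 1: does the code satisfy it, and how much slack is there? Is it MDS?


Singleton RHS = n − k + 1 = 5, slack = 2, bound satisfied, not MDS.

Singleton bound: d ≤ n − k + 1.
Here n = 9, k = 5, so n − k + 1 = 5.
Given d = 3, check d ≤ 5: YES.
Slack = (n − k + 1) − d = 2.
The code is NOT MDS (slack = 2 > 0).
Description: the claimed parameters are [9, 5, 3]_3; such a code would be non-MDS.


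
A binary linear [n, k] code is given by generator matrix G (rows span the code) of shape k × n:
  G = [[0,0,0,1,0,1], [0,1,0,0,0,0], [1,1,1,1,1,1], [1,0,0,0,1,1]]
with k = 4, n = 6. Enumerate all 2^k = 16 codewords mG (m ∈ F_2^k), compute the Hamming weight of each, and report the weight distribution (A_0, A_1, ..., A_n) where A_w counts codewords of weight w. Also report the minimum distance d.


Weight distribution: A_0 = 1, A_1 = 1, A_2 = 3, A_3 = 6, A_4 = 3, A_5 = 1, A_6 = 1. Minimum distance d = 1.

Enumerate all 2^4 = 16 messages m ∈ F_2^4.
For each, compute codeword c = mG in F_2^6, then tally its weight.
  m = 0000 → c = 000000, weight = 0.
  m = 1000 → c = 000101, weight = 2.
  m = 0100 → c = 010000, weight = 1.
  m = 1100 → c = 010101, weight = 3.
  m = 0010 → c = 111111, weight = 6.
  m = 1010 → c = 111010, weight = 4.
  m = 0110 → c = 101111, weight = 5.
  m = 1110 → c = 101010, weight = 3.
  m = 0001 → c = 100011, weight = 3.
  m = 1001 → c = 100110, weight = 3.
  m = 0101 → c = 110011, weight = 4.
  m = 1101 → c = 110110, weight = 4.
  m = 0011 → c = 011100, weight = 3.
  m = 1011 → c = 011001, weight = 3.
  m = 0111 → c = 001100, weight = 2.
  m = 1111 → c = 001001, weight = 2.
Tally weights:
  weight 0: 1 codewords.
  weight 1: 1 codewords.
  weight 2: 3 codewords.
  weight 3: 6 codewords.
  weight 4: 3 codewords.
  weight 5: 1 codewords.
  weight 6: 1 codewords.
Minimum distance d = smallest w > 0 with A_w > 0 = 1.
Sanity: Σ A_w = 16 = 2^4 = 16 ✓.


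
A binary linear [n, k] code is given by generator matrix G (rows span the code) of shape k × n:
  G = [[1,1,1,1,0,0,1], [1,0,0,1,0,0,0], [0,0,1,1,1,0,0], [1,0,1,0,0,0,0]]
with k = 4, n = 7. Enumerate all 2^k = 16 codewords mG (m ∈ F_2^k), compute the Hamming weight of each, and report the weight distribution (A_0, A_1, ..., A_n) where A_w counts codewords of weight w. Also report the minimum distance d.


Weight distribution: A_0 = 1, A_1 = 1, A_2 = 3, A_3 = 6, A_4 = 3, A_5 = 1, A_6 = 1. Minimum distance d = 1.

Enumerate all 2^4 = 16 messages m ∈ F_2^4.
For each, compute codeword c = mG in F_2^7, then tally its weight.
  m = 0000 → c = 0000000, weight = 0.
  m = 1000 → c = 1111001, weight = 5.
  m = 0100 → c = 1001000, weight = 2.
  m = 1100 → c = 0110001, weight = 3.
  m = 0010 → c = 0011100, weight = 3.
  m = 1010 → c = 1100101, weight = 4.
  m = 0110 → c = 1010100, weight = 3.
  m = 1110 → c = 0101101, weight = 4.
  m = 0001 → c = 1010000, weight = 2.
  m = 1001 → c = 0101001, weight = 3.
  m = 0101 → c = 0011000, weight = 2.
  m = 1101 → c = 1100001, weight = 3.
  m = 0011 → c = 1001100, weight = 3.
  m = 1011 → c = 0110101, weight = 4.
  m = 0111 → c = 0000100, weight = 1.
  m = 1111 → c = 1111101, weight = 6.
Tally weights:
  weight 0: 1 codewords.
  weight 1: 1 codewords.
  weight 2: 3 codewords.
  weight 3: 6 codewords.
  weight 4: 3 codewords.
  weight 5: 1 codewords.
  weight 6: 1 codewords.
Minimum distance d = smallest w > 0 with A_w > 0 = 1.
Sanity: Σ A_w = 16 = 2^4 = 16 ✓.


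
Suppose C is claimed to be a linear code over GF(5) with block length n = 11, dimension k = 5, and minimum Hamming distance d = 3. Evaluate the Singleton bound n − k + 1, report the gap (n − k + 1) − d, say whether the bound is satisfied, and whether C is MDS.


Singleton RHS = n − k + 1 = 7, slack = 4, bound satisfied, not MDS.

Singleton bound: d ≤ n − k + 1.
Here n = 11, k = 5, so n − k + 1 = 7.
Given d = 3, check d ≤ 7: YES.
Slack = (n − k + 1) − d = 4.
The code is NOT MDS (slack = 4 > 0).
Description: the claimed parameters are [11, 5, 3]_5; such a code would be non-MDS.


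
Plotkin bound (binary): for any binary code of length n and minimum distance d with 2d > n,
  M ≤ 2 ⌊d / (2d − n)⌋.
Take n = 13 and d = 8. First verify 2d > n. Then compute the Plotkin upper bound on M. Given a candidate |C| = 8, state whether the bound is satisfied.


Plotkin bound M ≤ 4; given |C| = 8 > bound (violated).

Check applicability: 2d = 16, n = 13.
2d − n = 3 > 0, so Plotkin applies.
Compute d/(2d−n) = 8/3 ≈ 2.6667.
⌊d/(2d−n)⌋ = 2.
Plotkin bound: M ≤ 2·2 = 4.
Given |C| = 8, check: VIOLATED.
This |C| is above the Plotkin bound, so no binary code with n = 13, d = 8 and 8 codewords exists.


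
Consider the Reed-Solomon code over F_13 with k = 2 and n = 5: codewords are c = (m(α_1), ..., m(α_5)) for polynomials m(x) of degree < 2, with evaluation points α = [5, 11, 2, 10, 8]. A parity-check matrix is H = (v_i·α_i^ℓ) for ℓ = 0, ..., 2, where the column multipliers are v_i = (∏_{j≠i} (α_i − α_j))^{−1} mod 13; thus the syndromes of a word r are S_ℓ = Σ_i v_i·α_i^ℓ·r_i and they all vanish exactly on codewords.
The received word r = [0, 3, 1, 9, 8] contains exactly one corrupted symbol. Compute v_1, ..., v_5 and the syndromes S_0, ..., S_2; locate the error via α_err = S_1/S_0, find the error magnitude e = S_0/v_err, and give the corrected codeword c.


S = (1, 2, 4), error at position 3, error magnitude e = 9, c = [0, 3, 5, 9, 8].

Step 1: column multipliers v_i = (∏_{j≠i}(α_i − α_j))^{−1} mod 13.
  i = 1 (α = 5): (5−11)(5−2)(5−10)(5−8) = (−6)·3·(−5)·(−3) = −270 ≡ 3, so v_1 = 3^{−1} = 9 (mod 13).
  i = 2 (α = 11): (11−5)(11−2)(11−10)(11−8) = 6·9·1·3 = 162 ≡ 6, so v_2 = 6^{−1} = 11 (mod 13).
  i = 3 (α = 2): (2−5)(2−11)(2−10)(2−8) = (−3)·(−9)·(−8)·(−6) = 1296 ≡ 9, so v_3 = 9^{−1} = 3 (mod 13).
  i = 4 (α = 10): (10−5)(10−11)(10−2)(10−8) = 5·(−1)·8·2 = −80 ≡ 11, so v_4 = 11^{−1} = 6 (mod 13).
  i = 5 (α = 8): (8−5)(8−11)(8−2)(8−10) = 3·(−3)·6·(−2) = 108 ≡ 4, so v_5 = 4^{−1} = 10 (mod 13).
  v = [9, 11, 3, 6, 10].
Step 2: syndromes of r = [0, 3, 1, 9, 8] (all sums mod 13).
  S_0 = Σ v_i r_i = 9·0 + 11·3 + 3·1 + 6·9 + 10·8 = 170 ≡ 1.
  S_1 = Σ v_i α_i r_i = 9·5·0 + 11·11·3 + 3·2·1 + 6·10·9 + 10·8·8 = 1549 ≡ 2.
  α_i^2 mod 13 = [12, 4, 4, 9, 12].
  S_2 = Σ v_i α_i^2 r_i = 9·12·0 + 11·4·3 + 3·4·1 + 6·9·9 + 10·12·8 = 1590 ≡ 4.
  S = (1, 2, 4) ≠ 0, so r is not a codeword (an error is present).
Step 3: locate the error. For a single error e at position i, S_ℓ = v_i·e·α_i^ℓ, so α_err = S_1/S_0.
  S_0^{−1} = 1^{−1} = 1 (mod 13), so α_err = 2·1 = 2 ≡ 2 = α_3. Error position i = 3.
  Consistency check: S_2/S_1 = 4·7 = 28 ≡ 2 = α_err ✓ (single-error assumption holds).
Step 4: error magnitude e = S_0/v_3 = S_0·∏_{j≠3}(α_3 − α_j) = 1·9 = 9 ≡ 9 (mod 13).
Step 5: correct position 3: c_3 = r_3 − e = 1 − 9 ≡ 5 (mod 13). Hence c = [0, 3, 5, 9, 8].
  Check: interpolating c through the α_i gives m(x) = 4 + 7·x (degree < 2) with m(α_i) = c_i for every i, so c is indeed a codeword.
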